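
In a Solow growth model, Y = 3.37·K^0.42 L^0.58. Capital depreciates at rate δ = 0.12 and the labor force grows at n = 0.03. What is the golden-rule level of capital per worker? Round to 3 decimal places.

The effective depreciation rate is n + δ = 0.03 + 0.12 = 0.15.
Maximizing c = f(k) − (n+δ)·k gives f'(k) = n+δ, i.e. 0.42·3.37·k^(0.42−1) = 0.15, so k_gold = (0.42·3.37/0.15)^(1/0.58) ≈ 47.9368.

k_gold ≈ 47.937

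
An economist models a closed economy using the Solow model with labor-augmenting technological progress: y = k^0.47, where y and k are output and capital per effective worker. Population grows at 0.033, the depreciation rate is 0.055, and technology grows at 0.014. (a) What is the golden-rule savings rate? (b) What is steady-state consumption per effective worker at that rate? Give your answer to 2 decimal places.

n + g + δ = 0.033 + 0.014 + 0.055 = 0.102.
For Cobb-Douglas, s_gold equals capital's share: s_gold = 0.47.
Maximizing c = f(k) − (n+g+δ)·k gives f'(k) = n+g+δ, i.e. 0.47·k^(0.47−1) = 0.102, so k_gold = (0.47/0.102)^(1/0.53) ≈ 17.8600.
y_gold = 17.8600^0.47 ≈ 3.8760; c_gold = (1−0.47)·y_gold ≈ 2.0543.

(a) s_gold = 0.47; (b) c_gold ≈ 2.05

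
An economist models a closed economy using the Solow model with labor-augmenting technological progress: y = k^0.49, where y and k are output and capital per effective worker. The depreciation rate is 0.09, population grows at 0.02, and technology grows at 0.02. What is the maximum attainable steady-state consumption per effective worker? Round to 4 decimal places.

Capital per effective worker breaks even when investment replaces (n + g + δ)·k; here n + g + δ = 0.13.
Maximizing c = f(k) − (n+g+δ)·k gives f'(k) = n+g+δ, i.e. 0.49·k^(0.49−1) = 0.13, so k_gold = (0.49/0.13)^(1/0.51) ≈ 13.4868.
y_gold = 13.4868^0.49 ≈ 3.5781.
c_gold = y_gold − (n+g+δ)·k_gold = 3.5781 − 0.13·13.4868 ≈ 1.8248.

c_gold ≈ 1.8248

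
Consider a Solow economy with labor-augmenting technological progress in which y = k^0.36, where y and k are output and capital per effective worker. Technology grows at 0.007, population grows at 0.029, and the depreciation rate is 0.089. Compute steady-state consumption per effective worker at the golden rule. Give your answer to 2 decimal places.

c_gold ≈ 1.16

Break-even investment rate: n + g + δ = 0.029 + 0.007 + 0.089 = 0.125.
Golden rule sets MPK = n+g+δ: 0.36·k^(0.36−1) = 0.125, so k_gold = (0.36/0.125)^(1/0.64) ≈ 5.2216.
y_gold = 5.2216^0.36 ≈ 1.8130.
c_gold = y_gold − (n+g+δ)·k_gold = 1.8130 − 0.125·5.2216 ≈ 1.1603.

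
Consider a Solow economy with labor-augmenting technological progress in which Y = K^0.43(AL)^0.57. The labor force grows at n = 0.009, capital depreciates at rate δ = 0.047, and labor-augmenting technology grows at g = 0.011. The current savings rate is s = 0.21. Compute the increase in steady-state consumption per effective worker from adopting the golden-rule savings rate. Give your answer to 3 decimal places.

Δc ≈ 0.447

The effective depreciation rate is n + g + δ = 0.009 + 0.011 + 0.047 = 0.067.
Current steady state (s = 0.21): k* = (0.21/0.067)^(1/0.57) ≈ 7.4204, y* = 7.4204^0.43 ≈ 2.3675, c* = (1−0.21)·2.3675 ≈ 1.8703.
Setting f'(k) = n+g+δ gives 0.43·k^(0.43−1) = 0.067, hence k_gold = (0.43/0.067)^(1/0.57) ≈ 26.0904.
y_gold = 26.0904^0.43 ≈ 4.0652, c_gold = y_gold − 0.067·k_gold ≈ 2.3172.
Gain: Δc = 2.3172 − 1.8703 ≈ 0.4469.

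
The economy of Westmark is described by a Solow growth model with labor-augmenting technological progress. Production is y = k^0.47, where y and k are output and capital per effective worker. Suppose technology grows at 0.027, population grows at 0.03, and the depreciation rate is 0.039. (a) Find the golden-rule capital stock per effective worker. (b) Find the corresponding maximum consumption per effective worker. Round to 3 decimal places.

Break-even investment rate: n + g + δ = 0.03 + 0.027 + 0.039 = 0.096.
At the golden rule the marginal product of capital equals n+g+δ: 0.47·k^(0.47−1) = 0.096. Solving, k_gold = (0.47/0.096)^(1/0.53) ≈ 20.0244.
y_gold = 20.0244^0.47 ≈ 4.0901; c_gold = y_gold − 0.096·k_gold ≈ 2.1677.

(a) k_gold ≈ 20.024; (b) c_gold ≈ 2.168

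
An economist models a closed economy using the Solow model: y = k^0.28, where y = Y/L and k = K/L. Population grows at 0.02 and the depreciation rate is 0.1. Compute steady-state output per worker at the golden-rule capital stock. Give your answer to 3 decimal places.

y_gold ≈ 1.390

Capital per worker breaks even when investment replaces (n + δ)·k; here n + δ = 0.12.
Golden rule sets MPK = n+δ: 0.28·k^(0.28−1) = 0.12, so k_gold = (0.28/0.12)^(1/0.72) ≈ 3.2440.
Output: y_gold = k_gold^0.28 = 3.2440^0.28 ≈ 1.3903.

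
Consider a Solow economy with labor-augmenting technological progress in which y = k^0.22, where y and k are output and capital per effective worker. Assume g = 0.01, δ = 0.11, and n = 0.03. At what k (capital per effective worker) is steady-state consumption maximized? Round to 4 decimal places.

k_gold ≈ 1.6340

Break-even investment rate: n + g + δ = 0.03 + 0.01 + 0.11 = 0.15.
Setting f'(k) = n+g+δ gives 0.22·k^(0.22−1) = 0.15, hence k_gold = (0.22/0.15)^(1/0.78) ≈ 1.6340.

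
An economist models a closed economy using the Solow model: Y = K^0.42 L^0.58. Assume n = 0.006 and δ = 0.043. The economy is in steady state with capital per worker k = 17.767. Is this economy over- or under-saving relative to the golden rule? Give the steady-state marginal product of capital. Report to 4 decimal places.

under-saving; MPK ≈ 0.0792

Capital per worker breaks even when investment replaces (n + δ)·k; here n + δ = 0.049.
MPK = 0.42·k^(0.42−1) = 0.42·17.767^(-0.58) ≈ 0.0792.
MPK > 0.049, so the economy is dynamically efficient (under-saving).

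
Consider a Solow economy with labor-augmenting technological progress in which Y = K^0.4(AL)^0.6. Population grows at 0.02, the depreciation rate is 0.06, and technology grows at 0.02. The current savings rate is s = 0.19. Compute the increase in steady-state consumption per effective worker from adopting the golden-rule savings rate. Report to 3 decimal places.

n + g + δ = 0.02 + 0.02 + 0.06 = 0.1.
Current steady state (s = 0.19): k* = (0.19/0.1)^(1/0.6) ≈ 2.9147, y* = 2.9147^0.4 ≈ 1.5340, c* = (1−0.19)·1.5340 ≈ 1.2426.
Maximizing c = f(k) − (n+g+δ)·k gives f'(k) = n+g+δ, i.e. 0.4·k^(0.4−1) = 0.1, so k_gold = (0.4/0.1)^(1/0.6) ≈ 10.0794.
y_gold = 10.0794^0.4 ≈ 2.5198, c_gold = y_gold − 0.1·k_gold ≈ 1.5119.
Gain: Δc = 1.5119 − 1.2426 ≈ 0.2693.

Δc ≈ 0.269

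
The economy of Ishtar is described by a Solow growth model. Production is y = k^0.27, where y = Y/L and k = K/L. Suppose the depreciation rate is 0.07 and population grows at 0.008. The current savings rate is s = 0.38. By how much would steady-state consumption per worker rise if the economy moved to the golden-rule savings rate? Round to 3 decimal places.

Δc ≈ 0.042

Capital per worker breaks even when investment replaces (n + δ)·k; here n + δ = 0.078.
Current steady state (s = 0.38): k* = (0.38/0.078)^(1/0.73) ≈ 8.7506, y* = 8.7506^0.27 ≈ 1.7962, c* = (1−0.38)·1.7962 ≈ 1.1136.
Maximizing c = f(k) − (n+δ)·k gives f'(k) = n+δ, i.e. 0.27·k^(0.27−1) = 0.078, so k_gold = (0.27/0.078)^(1/0.73) ≈ 5.4793.
y_gold = 5.4793^0.27 ≈ 1.5829, c_gold = y_gold − 0.078·k_gold ≈ 1.1555.
Gain: Δc = 1.1555 − 1.1136 ≈ 0.0419.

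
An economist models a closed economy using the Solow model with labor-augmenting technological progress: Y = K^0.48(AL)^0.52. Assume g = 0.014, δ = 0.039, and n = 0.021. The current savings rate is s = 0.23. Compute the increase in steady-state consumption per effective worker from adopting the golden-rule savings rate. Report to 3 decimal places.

Break-even investment rate: n + g + δ = 0.021 + 0.014 + 0.039 = 0.074.
Current steady state (s = 0.23): k* = (0.23/0.074)^(1/0.52) ≈ 8.8534, y* = 8.8534^0.48 ≈ 2.8485, c* = (1−0.23)·2.8485 ≈ 2.1933.
Setting f'(k) = n+g+δ gives 0.48·k^(0.48−1) = 0.074, hence k_gold = (0.48/0.074)^(1/0.52) ≈ 36.4382.
y_gold = 36.4382^0.48 ≈ 5.6176, c_gold = y_gold − 0.074·k_gold ≈ 2.9211.
Gain: Δc = 2.9211 − 2.1933 ≈ 0.7278.

Δc ≈ 0.728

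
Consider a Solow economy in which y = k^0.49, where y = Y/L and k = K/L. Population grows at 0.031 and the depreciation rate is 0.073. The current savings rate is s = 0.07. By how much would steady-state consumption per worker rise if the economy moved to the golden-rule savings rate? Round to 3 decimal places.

n + δ = 0.031 + 0.073 = 0.104.
Current steady state (s = 0.07): k* = (0.07/0.104)^(1/0.51) ≈ 0.4601, y* = 0.4601^0.49 ≈ 0.6836, c* = (1−0.07)·0.6836 ≈ 0.6358.
At the golden rule the marginal product of capital equals n+δ: 0.49·k^(0.49−1) = 0.104. Solving, k_gold = (0.49/0.104)^(1/0.51) ≈ 20.8894.
y_gold = 20.8894^0.49 ≈ 4.4337, c_gold = y_gold − 0.104·k_gold ≈ 2.2612.
Gain: Δc = 2.2612 − 0.6358 ≈ 1.6254.

Δc ≈ 1.625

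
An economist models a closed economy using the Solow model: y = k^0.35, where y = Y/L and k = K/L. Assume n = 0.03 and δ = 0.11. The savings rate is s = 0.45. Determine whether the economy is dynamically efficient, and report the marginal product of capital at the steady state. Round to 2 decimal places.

dynamically inefficient; MPK ≈ 0.11

The effective depreciation rate is n + δ = 0.03 + 0.11 = 0.14.
Steady-state k*: s·k^0.35 = 0.14·k gives k* = (0.45/0.14)^(1/0.65) ≈ 6.0274.
MPK = 0.35·6.0274^(-0.65) ≈ 0.1089.
MPK < n+δ = 0.14, so the economy is dynamically inefficient (over-saving).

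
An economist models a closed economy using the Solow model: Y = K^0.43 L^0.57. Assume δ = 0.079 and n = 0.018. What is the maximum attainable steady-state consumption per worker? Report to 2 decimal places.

n + δ = 0.018 + 0.079 = 0.097.
At the golden rule the marginal product of capital equals n+δ: 0.43·k^(0.43−1) = 0.097. Solving, k_gold = (0.43/0.097)^(1/0.57) ≈ 13.6319.
y_gold = 13.6319^0.43 ≈ 3.0751.
c_gold = y_gold − (n+δ)·k_gold = 3.0751 − 0.097·13.6319 ≈ 1.7528.

c_gold ≈ 1.75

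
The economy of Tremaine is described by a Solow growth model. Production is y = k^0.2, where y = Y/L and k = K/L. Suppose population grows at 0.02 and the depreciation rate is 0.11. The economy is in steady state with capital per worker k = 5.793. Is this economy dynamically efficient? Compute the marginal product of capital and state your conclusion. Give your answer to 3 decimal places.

Capital per worker breaks even when investment replaces (n + δ)·k; here n + δ = 0.13.
MPK = 0.2·k^(0.2−1) = 0.2·5.793^(-0.8) ≈ 0.0491.
MPK < 0.13, so the economy is dynamically inefficient (over-saving).

dynamically inefficient; MPK ≈ 0.049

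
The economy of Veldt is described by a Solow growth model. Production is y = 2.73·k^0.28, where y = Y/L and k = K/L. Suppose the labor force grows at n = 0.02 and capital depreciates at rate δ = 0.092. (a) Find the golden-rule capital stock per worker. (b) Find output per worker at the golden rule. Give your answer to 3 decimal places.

(a) k_gold ≈ 14.404; (b) y_gold ≈ 5.762

The effective depreciation rate is n + δ = 0.02 + 0.092 = 0.112.
At the golden rule the marginal product of capital equals n+δ: 0.28·2.73·k^(0.28−1) = 0.112. Solving, k_gold = (0.28·2.73/0.112)^(1/0.72) ≈ 14.4038.
y_gold = 2.73·14.4038^0.28 ≈ 5.7615.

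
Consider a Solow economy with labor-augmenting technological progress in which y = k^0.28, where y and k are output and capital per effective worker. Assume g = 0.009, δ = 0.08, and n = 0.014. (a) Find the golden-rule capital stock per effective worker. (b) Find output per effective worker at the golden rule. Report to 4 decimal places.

(a) k_gold ≈ 4.0107; (b) y_gold ≈ 1.4754

Capital per effective worker breaks even when investment replaces (n + g + δ)·k; here n + g + δ = 0.103.
At the golden rule the marginal product of capital equals n+g+δ: 0.28·k^(0.28−1) = 0.103. Solving, k_gold = (0.28/0.103)^(1/0.72) ≈ 4.0107.
y_gold = 4.0107^0.28 ≈ 1.4754.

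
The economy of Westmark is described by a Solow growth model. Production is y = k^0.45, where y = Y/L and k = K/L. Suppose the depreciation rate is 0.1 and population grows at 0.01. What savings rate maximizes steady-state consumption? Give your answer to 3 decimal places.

s_gold = 0.450

The effective depreciation rate is n + δ = 0.01 + 0.1 = 0.11.
At the golden rule MPK = n+δ, and in any Cobb-Douglas steady state s = (n+δ)·k/y = MPK·k/y = capital's share 0.45.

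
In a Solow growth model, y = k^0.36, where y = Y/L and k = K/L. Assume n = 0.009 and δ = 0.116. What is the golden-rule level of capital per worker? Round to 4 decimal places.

k_gold ≈ 5.2216

Break-even investment rate: n + δ = 0.009 + 0.116 = 0.125.
Setting f'(k) = n+δ gives 0.36·k^(0.36−1) = 0.125, hence k_gold = (0.36/0.125)^(1/0.64) ≈ 5.2216.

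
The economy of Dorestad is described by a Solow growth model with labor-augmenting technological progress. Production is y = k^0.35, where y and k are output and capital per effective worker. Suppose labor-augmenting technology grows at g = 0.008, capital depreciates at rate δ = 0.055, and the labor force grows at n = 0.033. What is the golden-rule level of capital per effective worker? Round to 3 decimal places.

k_gold ≈ 7.316

The effective depreciation rate is n + g + δ = 0.033 + 0.008 + 0.055 = 0.096.
Maximizing c = f(k) − (n+g+δ)·k gives f'(k) = n+g+δ, i.e. 0.35·k^(0.35−1) = 0.096, so k_gold = (0.35/0.096)^(1/0.65) ≈ 7.3165.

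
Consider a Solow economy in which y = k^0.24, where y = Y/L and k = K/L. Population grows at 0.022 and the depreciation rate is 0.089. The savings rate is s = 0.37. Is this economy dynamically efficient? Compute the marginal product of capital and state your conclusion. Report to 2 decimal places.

dynamically inefficient; MPK ≈ 0.07

n + δ = 0.022 + 0.089 = 0.111.
Steady-state k*: s·k^0.24 = 0.111·k gives k* = (0.37/0.111)^(1/0.76) ≈ 4.8753.
MPK = 0.24·4.8753^(-0.76) ≈ 0.0720.
MPK < n+δ = 0.111, so the economy is dynamically inefficient (over-saving).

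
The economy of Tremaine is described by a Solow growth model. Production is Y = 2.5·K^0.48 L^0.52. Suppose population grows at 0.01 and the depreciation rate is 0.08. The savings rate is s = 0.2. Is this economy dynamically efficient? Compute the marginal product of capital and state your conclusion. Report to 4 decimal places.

Break-even investment rate: n + δ = 0.01 + 0.08 = 0.09.
Steady-state k*: s·A·k^0.48 = 0.09·k gives k* = (0.2·2.5/0.09)^(1/0.52) ≈ 27.0501.
MPK = 0.48·2.5·27.0501^(-0.52) ≈ 0.2160.
MPK > n+δ = 0.09, so the economy is dynamically efficient (under-saving).

dynamically efficient; MPK ≈ 0.2160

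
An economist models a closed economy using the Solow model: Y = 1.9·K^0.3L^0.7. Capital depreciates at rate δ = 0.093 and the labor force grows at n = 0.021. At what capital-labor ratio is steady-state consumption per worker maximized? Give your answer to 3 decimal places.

The effective depreciation rate is n + δ = 0.021 + 0.093 = 0.114.
Golden rule sets MPK = n+δ: 0.3·1.9·k^(0.3−1) = 0.114, so k_gold = (0.3·1.9/0.114)^(1/0.7) ≈ 9.9662.

k_gold ≈ 9.966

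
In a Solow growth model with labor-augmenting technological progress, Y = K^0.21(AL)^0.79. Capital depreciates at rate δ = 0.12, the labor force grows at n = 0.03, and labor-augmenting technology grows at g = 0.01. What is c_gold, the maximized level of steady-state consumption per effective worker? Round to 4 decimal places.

c_gold ≈ 0.8492

Break-even investment rate: n + g + δ = 0.03 + 0.01 + 0.12 = 0.16.
Maximizing c = f(k) − (n+g+δ)·k gives f'(k) = n+g+δ, i.e. 0.21·k^(0.21−1) = 0.16, so k_gold = (0.21/0.16)^(1/0.79) ≈ 1.4109.
y_gold = 1.4109^0.21 ≈ 1.0750.
c_gold = y_gold − (n+g+δ)·k_gold = 1.0750 − 0.16·1.4109 ≈ 0.8492.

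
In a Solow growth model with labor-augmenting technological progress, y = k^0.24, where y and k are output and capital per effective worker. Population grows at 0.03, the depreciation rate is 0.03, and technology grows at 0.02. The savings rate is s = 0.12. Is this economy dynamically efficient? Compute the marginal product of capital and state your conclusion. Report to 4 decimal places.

dynamically efficient; MPK ≈ 0.1600

The effective depreciation rate is n + g + δ = 0.03 + 0.02 + 0.03 = 0.08.
Steady-state k*: s·k^0.24 = 0.08·k gives k* = (0.12/0.08)^(1/0.76) ≈ 1.7049.
MPK = 0.24·1.7049^(-0.76) ≈ 0.1600.
MPK > n+g+δ = 0.08, so the economy is dynamically efficient (under-saving).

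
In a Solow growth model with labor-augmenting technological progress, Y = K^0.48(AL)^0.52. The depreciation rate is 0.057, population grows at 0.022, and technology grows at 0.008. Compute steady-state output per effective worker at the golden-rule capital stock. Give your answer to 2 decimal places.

The effective depreciation rate is n + g + δ = 0.022 + 0.008 + 0.057 = 0.087.
At the golden rule the marginal product of capital equals n+g+δ: 0.48·k^(0.48−1) = 0.087. Solving, k_gold = (0.48/0.087)^(1/0.52) ≈ 26.6924.
Output: y_gold = k_gold^0.48 = 26.6924^0.48 ≈ 4.8380.

y_gold ≈ 4.84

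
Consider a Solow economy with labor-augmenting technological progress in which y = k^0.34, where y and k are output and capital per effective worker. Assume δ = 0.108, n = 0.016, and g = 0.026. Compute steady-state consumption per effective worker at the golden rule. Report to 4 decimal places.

Break-even investment rate: n + g + δ = 0.016 + 0.026 + 0.108 = 0.15.
Setting f'(k) = n+g+δ gives 0.34·k^(0.34−1) = 0.15, hence k_gold = (0.34/0.15)^(1/0.66) ≈ 3.4551.
y_gold = 3.4551^0.34 ≈ 1.5243.
c_gold = y_gold − (n+g+δ)·k_gold = 1.5243 − 0.15·3.4551 ≈ 1.0061.

c_gold ≈ 1.0061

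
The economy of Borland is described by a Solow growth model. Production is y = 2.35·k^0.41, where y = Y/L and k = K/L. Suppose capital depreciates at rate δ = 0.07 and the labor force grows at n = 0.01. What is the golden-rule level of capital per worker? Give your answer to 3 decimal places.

The effective depreciation rate is n + δ = 0.01 + 0.07 = 0.08.
Setting f'(k) = n+δ gives 0.41·2.35·k^(0.41−1) = 0.08, hence k_gold = (0.41·2.35/0.08)^(1/0.59) ≈ 67.8890.

k_gold ≈ 67.889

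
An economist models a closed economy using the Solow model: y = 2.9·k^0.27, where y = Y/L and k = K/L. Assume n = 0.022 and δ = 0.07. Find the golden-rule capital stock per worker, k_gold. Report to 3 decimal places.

k_gold ≈ 18.790

n + δ = 0.022 + 0.07 = 0.092.
Golden rule sets MPK = n+δ: 0.27·2.9·k^(0.27−1) = 0.092, so k_gold = (0.27·2.9/0.092)^(1/0.73) ≈ 18.7904.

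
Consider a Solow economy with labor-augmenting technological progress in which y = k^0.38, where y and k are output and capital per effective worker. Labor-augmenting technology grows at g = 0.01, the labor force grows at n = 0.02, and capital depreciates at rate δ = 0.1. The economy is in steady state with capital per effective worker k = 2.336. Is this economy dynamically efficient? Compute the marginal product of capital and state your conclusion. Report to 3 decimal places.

The effective depreciation rate is n + g + δ = 0.02 + 0.01 + 0.1 = 0.13.
MPK = 0.38·k^(0.38−1) = 0.38·2.336^(-0.62) ≈ 0.2246.
MPK > 0.13, so the economy is dynamically efficient (under-saving).

dynamically efficient; MPK ≈ 0.225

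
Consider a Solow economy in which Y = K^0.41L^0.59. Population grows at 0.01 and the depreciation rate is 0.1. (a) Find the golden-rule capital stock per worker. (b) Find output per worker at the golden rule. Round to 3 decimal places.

(a) k_gold ≈ 9.300; (b) y_gold ≈ 2.495

The effective depreciation rate is n + δ = 0.01 + 0.1 = 0.11.
Setting f'(k) = n+δ gives 0.41·k^(0.41−1) = 0.11, hence k_gold = (0.41/0.11)^(1/0.59) ≈ 9.2995.
y_gold = 9.2995^0.41 ≈ 2.4950.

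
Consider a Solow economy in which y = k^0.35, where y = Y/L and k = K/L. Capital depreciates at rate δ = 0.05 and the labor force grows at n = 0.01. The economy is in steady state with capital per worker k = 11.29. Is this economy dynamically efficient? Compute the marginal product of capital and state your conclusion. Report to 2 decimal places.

Break-even investment rate: n + δ = 0.01 + 0.05 = 0.06.
MPK = 0.35·k^(0.35−1) = 0.35·11.29^(-0.65) ≈ 0.0724.
MPK > 0.06, so the economy is dynamically efficient (under-saving).

dynamically efficient; MPK ≈ 0.07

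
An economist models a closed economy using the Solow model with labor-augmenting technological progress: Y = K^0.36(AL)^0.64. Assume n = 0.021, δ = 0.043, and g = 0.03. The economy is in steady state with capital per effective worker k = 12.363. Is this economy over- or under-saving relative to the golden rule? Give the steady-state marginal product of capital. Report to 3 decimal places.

over-saving; MPK ≈ 0.072

The effective depreciation rate is n + g + δ = 0.021 + 0.03 + 0.043 = 0.094.
MPK = 0.36·k^(0.36−1) = 0.36·12.363^(-0.64) ≈ 0.0720.
MPK < 0.094, so the economy is dynamically inefficient (over-saving).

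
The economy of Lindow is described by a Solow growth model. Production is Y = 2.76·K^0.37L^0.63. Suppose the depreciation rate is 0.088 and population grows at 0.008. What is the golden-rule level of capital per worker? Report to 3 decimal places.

n + δ = 0.008 + 0.088 = 0.096.
Maximizing c = f(k) − (n+δ)·k gives f'(k) = n+δ, i.e. 0.37·2.76·k^(0.37−1) = 0.096, so k_gold = (0.37·2.76/0.096)^(1/0.63) ≈ 42.6485.

k_gold ≈ 42.649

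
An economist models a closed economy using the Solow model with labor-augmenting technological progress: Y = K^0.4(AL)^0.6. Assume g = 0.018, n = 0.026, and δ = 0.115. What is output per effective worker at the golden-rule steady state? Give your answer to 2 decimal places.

The effective depreciation rate is n + g + δ = 0.026 + 0.018 + 0.115 = 0.159.
Setting f'(k) = n+g+δ gives 0.4·k^(0.4−1) = 0.159, hence k_gold = (0.4/0.159)^(1/0.6) ≈ 4.6534.
Output: y_gold = k_gold^0.4 = 4.6534^0.4 ≈ 1.8497.

y_gold ≈ 1.85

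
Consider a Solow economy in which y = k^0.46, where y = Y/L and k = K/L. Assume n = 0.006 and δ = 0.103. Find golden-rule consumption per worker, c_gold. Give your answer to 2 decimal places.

c_gold ≈ 1.84

Capital per worker breaks even when investment replaces (n + δ)·k; here n + δ = 0.109.
Setting f'(k) = n+δ gives 0.46·k^(0.46−1) = 0.109, hence k_gold = (0.46/0.109)^(1/0.54) ≈ 14.3887.
y_gold = 14.3887^0.46 ≈ 3.4095.
c_gold = y_gold − (n+δ)·k_gold = 3.4095 − 0.109·14.3887 ≈ 1.8411.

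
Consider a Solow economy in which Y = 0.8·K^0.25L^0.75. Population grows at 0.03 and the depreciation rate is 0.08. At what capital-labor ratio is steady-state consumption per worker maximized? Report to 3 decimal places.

k_gold ≈ 2.219

The effective depreciation rate is n + δ = 0.03 + 0.08 = 0.11.
At the golden rule the marginal product of capital equals n+δ: 0.25·0.8·k^(0.25−1) = 0.11. Solving, k_gold = (0.25·0.8/0.11)^(1/0.75) ≈ 2.2191.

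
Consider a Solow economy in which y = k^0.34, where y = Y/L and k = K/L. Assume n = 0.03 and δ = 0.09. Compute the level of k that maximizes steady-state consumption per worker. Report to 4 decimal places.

k_gold ≈ 4.8451

The effective depreciation rate is n + δ = 0.03 + 0.09 = 0.12.
Setting f'(k) = n+δ gives 0.34·k^(0.34−1) = 0.12, hence k_gold = (0.34/0.12)^(1/0.66) ≈ 4.8451.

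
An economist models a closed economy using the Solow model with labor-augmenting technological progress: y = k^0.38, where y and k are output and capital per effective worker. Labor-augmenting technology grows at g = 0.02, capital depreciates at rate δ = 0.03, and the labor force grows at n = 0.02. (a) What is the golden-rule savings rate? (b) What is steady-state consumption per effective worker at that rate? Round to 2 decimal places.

(a) s_gold = 0.38; (b) c_gold ≈ 1.75

n + g + δ = 0.02 + 0.02 + 0.03 = 0.07.
For Cobb-Douglas, s_gold equals capital's share: s_gold = 0.38.
Golden rule sets MPK = n+g+δ: 0.38·k^(0.38−1) = 0.07, so k_gold = (0.38/0.07)^(1/0.62) ≈ 15.3101.
y_gold = 15.3101^0.38 ≈ 2.8203; c_gold = (1−0.38)·y_gold ≈ 1.7486.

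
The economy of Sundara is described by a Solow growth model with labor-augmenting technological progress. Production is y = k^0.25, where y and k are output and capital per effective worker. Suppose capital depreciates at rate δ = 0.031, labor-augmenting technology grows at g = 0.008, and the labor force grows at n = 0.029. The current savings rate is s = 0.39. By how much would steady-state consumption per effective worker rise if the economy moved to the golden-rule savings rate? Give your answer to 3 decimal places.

Break-even investment rate: n + g + δ = 0.029 + 0.008 + 0.031 = 0.068.
Current steady state (s = 0.39): k* = (0.39/0.068)^(1/0.75) ≈ 10.2661, y* = 10.2661^0.25 ≈ 1.7900, c* = (1−0.39)·1.7900 ≈ 1.0919.
Golden rule sets MPK = n+g+δ: 0.25·k^(0.25−1) = 0.068, so k_gold = (0.25/0.068)^(1/0.75) ≈ 5.6742.
y_gold = 5.6742^0.25 ≈ 1.5434, c_gold = y_gold − 0.068·k_gold ≈ 1.1575.
Gain: Δc = 1.1575 − 1.0919 ≈ 0.0656.

Δc ≈ 0.066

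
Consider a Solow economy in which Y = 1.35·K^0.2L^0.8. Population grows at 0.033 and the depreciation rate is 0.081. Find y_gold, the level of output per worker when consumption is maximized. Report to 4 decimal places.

Break-even investment rate: n + δ = 0.033 + 0.081 = 0.114.
Golden rule sets MPK = n+δ: 0.2·1.35·k^(0.2−1) = 0.114, so k_gold = (0.2·1.35/0.114)^(1/0.8) ≈ 2.9381.
Output: y_gold = 1.35·k_gold^0.2 = 1.35·2.9381^0.2 ≈ 1.6747.

y_gold ≈ 1.6747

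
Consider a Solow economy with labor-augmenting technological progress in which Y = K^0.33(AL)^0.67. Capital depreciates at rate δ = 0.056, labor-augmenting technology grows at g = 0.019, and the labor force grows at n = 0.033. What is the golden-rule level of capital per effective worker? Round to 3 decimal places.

k_gold ≈ 5.297

The effective depreciation rate is n + g + δ = 0.033 + 0.019 + 0.056 = 0.108.
Maximizing c = f(k) − (n+g+δ)·k gives f'(k) = n+g+δ, i.e. 0.33·k^(0.33−1) = 0.108, so k_gold = (0.33/0.108)^(1/0.67) ≈ 5.2968.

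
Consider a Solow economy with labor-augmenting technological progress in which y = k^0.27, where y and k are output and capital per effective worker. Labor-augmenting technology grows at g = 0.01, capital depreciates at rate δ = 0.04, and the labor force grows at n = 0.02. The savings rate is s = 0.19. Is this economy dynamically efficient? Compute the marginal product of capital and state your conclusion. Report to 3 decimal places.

Capital per effective worker breaks even when investment replaces (n + g + δ)·k; here n + g + δ = 0.07.
Steady-state k*: s·k^0.27 = 0.07·k gives k* = (0.19/0.07)^(1/0.73) ≈ 3.9269.
MPK = 0.27·3.9269^(-0.73) ≈ 0.0995.
MPK > n+g+δ = 0.07, so the economy is dynamically efficient (under-saving).

dynamically efficient; MPK ≈ 0.099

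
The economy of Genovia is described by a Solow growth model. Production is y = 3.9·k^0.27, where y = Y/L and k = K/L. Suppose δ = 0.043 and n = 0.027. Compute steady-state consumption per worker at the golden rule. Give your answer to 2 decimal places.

c_gold ≈ 7.76

n + δ = 0.027 + 0.043 = 0.07.
At the golden rule the marginal product of capital equals n+δ: 0.27·3.9·k^(0.27−1) = 0.07. Solving, k_gold = (0.27·3.9/0.07)^(1/0.73) ≈ 40.9998.
y_gold = 3.9·40.9998^0.27 ≈ 10.6296.
c_gold = y_gold − (n+δ)·k_gold = 10.6296 − 0.07·40.9998 ≈ 7.7596.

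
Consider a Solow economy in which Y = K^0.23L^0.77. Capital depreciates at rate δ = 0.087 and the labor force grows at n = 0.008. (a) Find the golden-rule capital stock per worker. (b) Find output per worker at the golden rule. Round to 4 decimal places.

Capital per worker breaks even when investment replaces (n + δ)·k; here n + δ = 0.095.
At the golden rule the marginal product of capital equals n+δ: 0.23·k^(0.23−1) = 0.095. Solving, k_gold = (0.23/0.095)^(1/0.77) ≈ 3.1529.
y_gold = 3.1529^0.23 ≈ 1.3023.

(a) k_gold ≈ 3.1529; (b) y_gold ≈ 1.3023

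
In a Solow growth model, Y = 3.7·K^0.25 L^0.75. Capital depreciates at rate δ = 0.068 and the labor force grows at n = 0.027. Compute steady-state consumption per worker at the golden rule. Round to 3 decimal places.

c_gold ≈ 5.926

n + δ = 0.027 + 0.068 = 0.095.
Golden rule sets MPK = n+δ: 0.25·3.7·k^(0.25−1) = 0.095, so k_gold = (0.25·3.7/0.095)^(1/0.75) ≈ 20.7917.
y_gold = 3.7·20.7917^0.25 ≈ 7.9009.
c_gold = y_gold − (n+δ)·k_gold = 7.9009 − 0.095·20.7917 ≈ 5.9256.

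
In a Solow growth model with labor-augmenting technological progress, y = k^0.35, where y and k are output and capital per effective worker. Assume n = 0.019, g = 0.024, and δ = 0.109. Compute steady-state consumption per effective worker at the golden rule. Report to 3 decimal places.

Capital per effective worker breaks even when investment replaces (n + g + δ)·k; here n + g + δ = 0.152.
Maximizing c = f(k) − (n+g+δ)·k gives f'(k) = n+g+δ, i.e. 0.35·k^(0.35−1) = 0.152, so k_gold = (0.35/0.152)^(1/0.65) ≈ 3.6080.
y_gold = 3.6080^0.35 ≈ 1.5669.
c_gold = y_gold − (n+g+δ)·k_gold = 1.5669 − 0.152·3.6080 ≈ 1.0185.

c_gold ≈ 1.018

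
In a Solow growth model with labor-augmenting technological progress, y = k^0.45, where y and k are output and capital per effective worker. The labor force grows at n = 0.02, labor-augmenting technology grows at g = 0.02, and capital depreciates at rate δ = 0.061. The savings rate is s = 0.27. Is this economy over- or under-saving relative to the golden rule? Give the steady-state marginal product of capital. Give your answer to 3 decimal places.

n + g + δ = 0.02 + 0.02 + 0.061 = 0.101.
Steady-state k*: s·k^0.45 = 0.101·k gives k* = (0.27/0.101)^(1/0.55) ≈ 5.9764.
MPK = 0.45·5.9764^(-0.55) ≈ 0.1683.
MPK > n+g+δ = 0.101, so the economy is dynamically efficient (under-saving).

under-saving; MPK ≈ 0.168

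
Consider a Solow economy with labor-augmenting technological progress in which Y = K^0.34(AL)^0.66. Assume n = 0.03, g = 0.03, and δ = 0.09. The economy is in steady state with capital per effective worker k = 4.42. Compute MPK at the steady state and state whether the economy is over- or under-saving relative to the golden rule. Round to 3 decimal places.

over-saving; MPK ≈ 0.127

n + g + δ = 0.03 + 0.03 + 0.09 = 0.15.
MPK = 0.34·k^(0.34−1) = 0.34·4.42^(-0.66) ≈ 0.1275.
MPK < 0.15, so the economy is dynamically inefficient (over-saving).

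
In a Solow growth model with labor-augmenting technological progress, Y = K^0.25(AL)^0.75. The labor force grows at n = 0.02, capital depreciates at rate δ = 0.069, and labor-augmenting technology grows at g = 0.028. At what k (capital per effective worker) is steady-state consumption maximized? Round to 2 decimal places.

k_gold ≈ 2.75

The effective depreciation rate is n + g + δ = 0.02 + 0.028 + 0.069 = 0.117.
At the golden rule the marginal product of capital equals n+g+δ: 0.25·k^(0.25−1) = 0.117. Solving, k_gold = (0.25/0.117)^(1/0.75) ≈ 2.7522.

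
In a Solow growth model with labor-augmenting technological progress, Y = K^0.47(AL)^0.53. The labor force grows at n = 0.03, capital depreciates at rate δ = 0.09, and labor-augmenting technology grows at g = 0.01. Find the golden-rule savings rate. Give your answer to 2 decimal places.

s_gold = 0.47

Capital per effective worker breaks even when investment replaces (n + g + δ)·k; here n + g + δ = 0.13.
At the golden rule MPK = n+g+δ, and in any Cobb-Douglas steady state s = (n+g+δ)·k/y = MPK·k/y = capital's share 0.47.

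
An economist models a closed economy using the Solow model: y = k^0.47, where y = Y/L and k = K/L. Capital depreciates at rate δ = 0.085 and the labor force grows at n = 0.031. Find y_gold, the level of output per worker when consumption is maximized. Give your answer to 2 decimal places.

y_gold ≈ 3.46

The effective depreciation rate is n + δ = 0.031 + 0.085 = 0.116.
At the golden rule the marginal product of capital equals n+δ: 0.47·k^(0.47−1) = 0.116. Solving, k_gold = (0.47/0.116)^(1/0.53) ≈ 14.0117.
Output: y_gold = k_gold^0.47 = 14.0117^0.47 ≈ 3.4582.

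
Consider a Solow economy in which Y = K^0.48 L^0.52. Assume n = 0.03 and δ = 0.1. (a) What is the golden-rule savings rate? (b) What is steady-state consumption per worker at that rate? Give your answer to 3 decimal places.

(a) s_gold = 0.480; (b) c_gold ≈ 1.736

n + δ = 0.03 + 0.1 = 0.13.
For Cobb-Douglas, s_gold equals capital's share: s_gold = 0.48.
Setting f'(k) = n+δ gives 0.48·k^(0.48−1) = 0.13, hence k_gold = (0.48/0.13)^(1/0.52) ≈ 12.3298.
y_gold = 12.3298^0.48 ≈ 3.3393; c_gold = (1−0.48)·y_gold ≈ 1.7365.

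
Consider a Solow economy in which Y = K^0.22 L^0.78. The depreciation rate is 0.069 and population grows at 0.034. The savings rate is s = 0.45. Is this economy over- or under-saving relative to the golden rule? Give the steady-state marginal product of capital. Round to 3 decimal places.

over-saving; MPK ≈ 0.050

Break-even investment rate: n + δ = 0.034 + 0.069 = 0.103.
Steady-state k*: s·k^0.22 = 0.103·k gives k* = (0.45/0.103)^(1/0.78) ≈ 6.6221.
MPK = 0.22·6.6221^(-0.78) ≈ 0.0504.
MPK < n+δ = 0.103, so the economy is dynamically inefficient (over-saving).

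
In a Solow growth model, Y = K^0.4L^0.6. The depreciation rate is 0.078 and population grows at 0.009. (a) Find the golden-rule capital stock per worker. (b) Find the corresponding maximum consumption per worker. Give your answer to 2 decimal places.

(a) k_gold ≈ 12.71; (b) c_gold ≈ 1.66

The effective depreciation rate is n + δ = 0.009 + 0.078 = 0.087.
At the golden rule the marginal product of capital equals n+δ: 0.4·k^(0.4−1) = 0.087. Solving, k_gold = (0.4/0.087)^(1/0.6) ≈ 12.7126.
y_gold = 12.7126^0.4 ≈ 2.7650; c_gold = y_gold − 0.087·k_gold ≈ 1.6590.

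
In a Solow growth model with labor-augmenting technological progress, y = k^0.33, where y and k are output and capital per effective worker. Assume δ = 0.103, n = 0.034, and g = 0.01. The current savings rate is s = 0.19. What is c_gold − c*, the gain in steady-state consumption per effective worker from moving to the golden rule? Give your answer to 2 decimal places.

The effective depreciation rate is n + g + δ = 0.034 + 0.01 + 0.103 = 0.147.
Current steady state (s = 0.19): k* = (0.19/0.147)^(1/0.67) ≈ 1.4666, y* = 1.4666^0.33 ≈ 1.1347, c* = (1−0.19)·1.1347 ≈ 0.9191.
Maximizing c = f(k) − (n+g+δ)·k gives f'(k) = n+g+δ, i.e. 0.33·k^(0.33−1) = 0.147, so k_gold = (0.33/0.147)^(1/0.67) ≈ 3.3433.
y_gold = 3.3433^0.33 ≈ 1.4893, c_gold = y_gold − 0.147·k_gold ≈ 0.9978.
Gain: Δc = 0.9978 − 0.9191 ≈ 0.0787.

Δc ≈ 0.08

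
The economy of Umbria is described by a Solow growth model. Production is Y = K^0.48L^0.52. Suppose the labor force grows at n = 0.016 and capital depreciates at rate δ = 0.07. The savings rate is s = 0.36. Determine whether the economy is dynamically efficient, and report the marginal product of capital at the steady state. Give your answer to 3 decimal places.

dynamically efficient; MPK ≈ 0.115

Capital per worker breaks even when investment replaces (n + δ)·k; here n + δ = 0.086.
Steady-state k*: s·k^0.48 = 0.086·k gives k* = (0.36/0.086)^(1/0.52) ≈ 15.6956.
MPK = 0.48·15.6956^(-0.52) ≈ 0.1147.
MPK > n+δ = 0.086, so the economy is dynamically efficient (under-saving).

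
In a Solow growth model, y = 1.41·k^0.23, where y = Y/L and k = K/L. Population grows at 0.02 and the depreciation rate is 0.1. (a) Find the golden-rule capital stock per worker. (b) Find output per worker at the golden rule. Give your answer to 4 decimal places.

(a) k_gold ≈ 3.6369; (b) y_gold ≈ 1.8975

Capital per worker breaks even when investment replaces (n + δ)·k; here n + δ = 0.12.
Setting f'(k) = n+δ gives 0.23·1.41·k^(0.23−1) = 0.12, hence k_gold = (0.23·1.41/0.12)^(1/0.77) ≈ 3.6369.
y_gold = 1.41·3.6369^0.23 ≈ 1.8975.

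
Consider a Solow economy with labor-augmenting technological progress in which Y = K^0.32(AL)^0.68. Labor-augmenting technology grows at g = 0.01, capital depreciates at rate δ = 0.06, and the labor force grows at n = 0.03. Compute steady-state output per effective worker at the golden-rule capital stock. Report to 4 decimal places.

n + g + δ = 0.03 + 0.01 + 0.06 = 0.1.
Maximizing c = f(k) − (n+g+δ)·k gives f'(k) = n+g+δ, i.e. 0.32·k^(0.32−1) = 0.1, so k_gold = (0.32/0.1)^(1/0.68) ≈ 5.5318.
Output: y_gold = k_gold^0.32 = 5.5318^0.32 ≈ 1.7287.

y_gold ≈ 1.7287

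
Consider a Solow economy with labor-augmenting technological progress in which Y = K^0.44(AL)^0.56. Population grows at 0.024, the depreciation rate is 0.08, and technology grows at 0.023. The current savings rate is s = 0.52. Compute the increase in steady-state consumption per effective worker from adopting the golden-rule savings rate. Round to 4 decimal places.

n + g + δ = 0.024 + 0.023 + 0.08 = 0.127.
Current steady state (s = 0.52): k* = (0.52/0.127)^(1/0.56) ≈ 12.3941, y* = 12.3941^0.44 ≈ 3.0270, c* = (1−0.52)·3.0270 ≈ 1.4530.
Golden rule sets MPK = n+g+δ: 0.44·k^(0.44−1) = 0.127, so k_gold = (0.44/0.127)^(1/0.56) ≈ 9.1973.
y_gold = 9.1973^0.44 ≈ 2.6547, c_gold = y_gold − 0.127·k_gold ≈ 1.4866.
Gain: Δc = 1.4866 − 1.4530 ≈ 0.0336.

Δc ≈ 0.0336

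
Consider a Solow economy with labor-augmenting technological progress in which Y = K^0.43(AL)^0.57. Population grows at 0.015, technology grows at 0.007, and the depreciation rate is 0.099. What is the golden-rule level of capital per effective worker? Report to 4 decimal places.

k_gold ≈ 9.2493

The effective depreciation rate is n + g + δ = 0.015 + 0.007 + 0.099 = 0.121.
Setting f'(k) = n+g+δ gives 0.43·k^(0.43−1) = 0.121, hence k_gold = (0.43/0.121)^(1/0.57) ≈ 9.2493.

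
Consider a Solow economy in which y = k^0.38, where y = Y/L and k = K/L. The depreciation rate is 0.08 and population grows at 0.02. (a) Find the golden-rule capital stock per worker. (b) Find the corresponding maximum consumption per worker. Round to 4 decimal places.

(a) k_gold ≈ 8.6126; (b) c_gold ≈ 1.4052

Break-even investment rate: n + δ = 0.02 + 0.08 = 0.1.
Golden rule sets MPK = n+δ: 0.38·k^(0.38−1) = 0.1, so k_gold = (0.38/0.1)^(1/0.62) ≈ 8.6126.
y_gold = 8.6126^0.38 ≈ 2.2665; c_gold = y_gold − 0.1·k_gold ≈ 1.4052.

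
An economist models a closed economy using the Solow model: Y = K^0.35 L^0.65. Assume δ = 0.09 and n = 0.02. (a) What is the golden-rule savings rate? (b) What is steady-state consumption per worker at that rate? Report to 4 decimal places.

(a) s_gold = 0.3500; (b) c_gold ≈ 1.2122

Capital per worker breaks even when investment replaces (n + δ)·k; here n + δ = 0.11.
For Cobb-Douglas, s_gold equals capital's share: s_gold = 0.35.
Setting f'(k) = n+δ gives 0.35·k^(0.35−1) = 0.11, hence k_gold = (0.35/0.11)^(1/0.65) ≈ 5.9340.
y_gold = 5.9340^0.35 ≈ 1.8650; c_gold = (1−0.35)·y_gold ≈ 1.2122.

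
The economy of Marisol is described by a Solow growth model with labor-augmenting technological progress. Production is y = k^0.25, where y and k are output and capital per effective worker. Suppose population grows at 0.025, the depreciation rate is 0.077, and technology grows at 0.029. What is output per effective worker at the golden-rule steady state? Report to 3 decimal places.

Capital per effective worker breaks even when investment replaces (n + g + δ)·k; here n + g + δ = 0.131.
At the golden rule the marginal product of capital equals n+g+δ: 0.25·k^(0.25−1) = 0.131. Solving, k_gold = (0.25/0.131)^(1/0.75) ≈ 2.3671.
Output: y_gold = k_gold^0.25 = 2.3671^0.25 ≈ 1.2404.

y_gold ≈ 1.240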